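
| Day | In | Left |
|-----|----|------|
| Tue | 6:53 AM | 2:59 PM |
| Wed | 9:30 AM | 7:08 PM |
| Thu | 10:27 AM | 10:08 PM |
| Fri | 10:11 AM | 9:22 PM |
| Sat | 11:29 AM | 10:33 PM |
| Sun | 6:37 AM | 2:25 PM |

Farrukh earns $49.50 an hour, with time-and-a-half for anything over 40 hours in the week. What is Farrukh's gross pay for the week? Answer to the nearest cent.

Tue: 6:53 AM–2:59 PM = 8 h 6 min
Wed: 9:30 AM–7:08 PM = 9 h 38 min
Thu: 10:27 AM–10:08 PM = 11 h 41 min
Fri: 10:11 AM–9:22 PM = 11 h 11 min
Sat: 11:29 AM–10:33 PM = 11 h 4 min
Sun: 6:37 AM–2:25 PM = 7 h 48 min
Total worked: 59 h 28 min = 3568 min.
Regular 40 h 0 min = 2400 min at $49.50/h; overtime 19 h 28 min = 1168 min at $74.25/h.
Pay = (2400 × $49.50 + 1168 × $74.25) ÷ 60 = $3425.40.

$3425.40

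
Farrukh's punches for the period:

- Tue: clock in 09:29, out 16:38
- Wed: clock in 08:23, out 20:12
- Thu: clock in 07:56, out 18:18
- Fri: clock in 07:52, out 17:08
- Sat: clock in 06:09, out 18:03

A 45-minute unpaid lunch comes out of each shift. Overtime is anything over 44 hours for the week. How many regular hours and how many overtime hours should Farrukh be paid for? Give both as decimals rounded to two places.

Tue: 09:29–16:38 = 7 h 9 min; less 45 min break → 6 h 24 min
Wed: 08:23–20:12 = 11 h 49 min; less 45 min break → 11 h 4 min
Thu: 07:56–18:18 = 10 h 22 min; less 45 min break → 9 h 37 min
Fri: 07:52–17:08 = 9 h 16 min; less 45 min break → 8 h 31 min
Sat: 06:09–18:03 = 11 h 54 min; less 45 min break → 11 h 9 min
Total worked: 46 h 45 min = 46.75 h.
Threshold 44 h → overtime 2 h 45 min, regular 44 h 0 min.

Regular 44.00 hours, overtime 2.75 hours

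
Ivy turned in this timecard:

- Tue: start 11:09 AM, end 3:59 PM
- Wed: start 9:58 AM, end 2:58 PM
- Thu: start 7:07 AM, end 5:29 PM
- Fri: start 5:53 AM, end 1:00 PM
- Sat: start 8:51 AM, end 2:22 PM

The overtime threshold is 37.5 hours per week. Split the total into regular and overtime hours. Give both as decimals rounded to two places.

Tue: 11:09 AM–3:59 PM = 4 h 50 min
Wed: 9:58 AM–2:58 PM = 5 h 0 min
Thu: 7:07 AM–5:29 PM = 10 h 22 min
Fri: 5:53 AM–1:00 PM = 7 h 7 min
Sat: 8:51 AM–2:22 PM = 5 h 31 min
Total worked: 32 h 50 min = 32.83 h.
Threshold 37.5 h → overtime 0 h 0 min, regular 32 h 50 min.

Regular 32.83 hours, overtime 0.00 hours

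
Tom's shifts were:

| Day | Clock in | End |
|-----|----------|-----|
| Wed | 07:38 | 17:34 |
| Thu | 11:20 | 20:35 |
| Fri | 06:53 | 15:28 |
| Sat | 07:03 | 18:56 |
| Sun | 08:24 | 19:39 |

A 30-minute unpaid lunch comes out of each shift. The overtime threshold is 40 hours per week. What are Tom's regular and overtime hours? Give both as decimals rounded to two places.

Wed: 07:38–17:34 = 9 h 56 min; less 30 min break → 9 h 26 min
Thu: 11:20–20:35 = 9 h 15 min; less 30 min break → 8 h 45 min
Fri: 06:53–15:28 = 8 h 35 min; less 30 min break → 8 h 5 min
Sat: 07:03–18:56 = 11 h 53 min; less 30 min break → 11 h 23 min
Sun: 08:24–19:39 = 11 h 15 min; less 30 min break → 10 h 45 min
Total worked: 48 h 24 min = 48.40 h.
Threshold 40 h → overtime 8 h 24 min, regular 40 h 0 min.

Regular 40.00 hours, overtime 8.40 hours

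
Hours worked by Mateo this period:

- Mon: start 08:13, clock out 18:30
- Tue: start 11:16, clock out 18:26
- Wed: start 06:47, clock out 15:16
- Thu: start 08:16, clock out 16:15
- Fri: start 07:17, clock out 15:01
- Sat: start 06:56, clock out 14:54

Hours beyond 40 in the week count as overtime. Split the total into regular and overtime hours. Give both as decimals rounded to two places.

Regular 40.00 hours, overtime 9.62 hours

Mon: 08:13–18:30 = 10 h 17 min
Tue: 11:16–18:26 = 7 h 10 min
Wed: 06:47–15:16 = 8 h 29 min
Thu: 08:16–16:15 = 7 h 59 min
Fri: 07:17–15:01 = 7 h 44 min
Sat: 06:56–14:54 = 7 h 58 min
Total worked: 49 h 37 min = 49.62 h.
Threshold 40 h → overtime 9 h 37 min, regular 40 h 0 min.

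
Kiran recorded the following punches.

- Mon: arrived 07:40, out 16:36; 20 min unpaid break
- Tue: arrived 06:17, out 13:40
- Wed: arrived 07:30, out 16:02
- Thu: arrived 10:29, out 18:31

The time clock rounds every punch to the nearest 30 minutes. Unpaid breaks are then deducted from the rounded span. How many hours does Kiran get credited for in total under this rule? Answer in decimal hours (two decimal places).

32.17 hours

Mon: in 07:40→07:30, out 16:36→16:30; 9 h 0 min − 20 min = 8 h 40 min
Tue: in 06:17→06:30, out 13:40→13:30; 7 h 0 min
Wed: in 07:30→07:30, out 16:02→16:00; 8 h 30 min
Thu: in 10:29→10:30, out 18:31→18:30; 8 h 0 min
Total credited: 32 h 10 min.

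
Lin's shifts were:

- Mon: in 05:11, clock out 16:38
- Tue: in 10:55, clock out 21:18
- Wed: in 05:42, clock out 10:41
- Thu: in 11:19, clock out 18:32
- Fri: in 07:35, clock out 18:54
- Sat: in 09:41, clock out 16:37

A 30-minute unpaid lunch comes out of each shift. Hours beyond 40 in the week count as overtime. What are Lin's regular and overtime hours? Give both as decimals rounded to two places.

Regular 40.00 hours, overtime 9.28 hours

Mon: 05:11–16:38 = 11 h 27 min; less 30 min break → 10 h 57 min
Tue: 10:55–21:18 = 10 h 23 min; less 30 min break → 9 h 53 min
Wed: 05:42–10:41 = 4 h 59 min; less 30 min break → 4 h 29 min
Thu: 11:19–18:32 = 7 h 13 min; less 30 min break → 6 h 43 min
Fri: 07:35–18:54 = 11 h 19 min; less 30 min break → 10 h 49 min
Sat: 09:41–16:37 = 6 h 56 min; less 30 min break → 6 h 26 min
Total worked: 49 h 17 min = 49.28 h.
Threshold 40 h → overtime 9 h 17 min, regular 40 h 0 min.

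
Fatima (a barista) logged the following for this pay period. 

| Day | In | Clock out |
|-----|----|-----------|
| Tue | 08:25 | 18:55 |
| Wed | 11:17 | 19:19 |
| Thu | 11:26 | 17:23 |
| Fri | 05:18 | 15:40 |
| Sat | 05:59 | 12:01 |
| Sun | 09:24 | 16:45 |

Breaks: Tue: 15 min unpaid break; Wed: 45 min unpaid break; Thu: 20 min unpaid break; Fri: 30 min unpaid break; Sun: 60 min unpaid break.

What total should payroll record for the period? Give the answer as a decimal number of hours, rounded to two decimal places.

45.40 hours

Tue: 08:25–18:55 = 10 h 30 min; less 15 min break → 10 h 15 min
Wed: 11:17–19:19 = 8 h 2 min; less 45 min break → 7 h 17 min
Thu: 11:26–17:23 = 5 h 57 min; less 20 min break → 5 h 37 min
Fri: 05:18–15:40 = 10 h 22 min; less 30 min break → 9 h 52 min
Sat: 05:59–12:01 = 6 h 2 min
Sun: 09:24–16:45 = 7 h 21 min; less 60 min break → 6 h 21 min
Total: 10 h 15 min + 7 h 17 min + 5 h 37 min + 9 h 52 min + 6 h 2 min + 6 h 21 min = 45 h 24 min.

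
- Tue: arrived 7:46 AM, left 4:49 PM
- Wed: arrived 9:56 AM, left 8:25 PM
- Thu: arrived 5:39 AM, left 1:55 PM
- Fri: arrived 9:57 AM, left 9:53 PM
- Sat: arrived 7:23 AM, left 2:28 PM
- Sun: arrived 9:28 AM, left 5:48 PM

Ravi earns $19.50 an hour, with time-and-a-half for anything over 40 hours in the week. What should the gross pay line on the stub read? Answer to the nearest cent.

Tue: 7:46 AM–4:49 PM = 9 h 3 min
Wed: 9:56 AM–8:25 PM = 10 h 29 min
Thu: 5:39 AM–1:55 PM = 8 h 16 min
Fri: 9:57 AM–9:53 PM = 11 h 56 min
Sat: 7:23 AM–2:28 PM = 7 h 5 min
Sun: 9:28 AM–5:48 PM = 8 h 20 min
Total worked: 55 h 9 min = 3309 min.
Regular 40 h 0 min = 2400 min at $19.50/h; overtime 15 h 9 min = 909 min at $29.25/h.
Pay = (2400 × $19.50 + 909 × $29.25) ÷ 60 = $1223.14.

$1223.14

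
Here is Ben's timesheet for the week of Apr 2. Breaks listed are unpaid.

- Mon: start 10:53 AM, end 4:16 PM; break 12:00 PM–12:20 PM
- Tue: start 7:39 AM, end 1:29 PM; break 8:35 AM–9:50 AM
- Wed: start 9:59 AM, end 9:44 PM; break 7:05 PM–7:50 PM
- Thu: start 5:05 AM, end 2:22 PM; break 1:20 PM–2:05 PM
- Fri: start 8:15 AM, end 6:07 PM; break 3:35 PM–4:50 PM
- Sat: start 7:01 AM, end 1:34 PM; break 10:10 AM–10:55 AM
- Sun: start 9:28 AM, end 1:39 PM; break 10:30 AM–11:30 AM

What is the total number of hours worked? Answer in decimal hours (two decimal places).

46.77 hours

Mon: 10:53 AM–4:16 PM = 5 h 23 min; less 20 min break → 5 h 3 min
Tue: 7:39 AM–1:29 PM = 5 h 50 min; less 75 min break → 4 h 35 min
Wed: 9:59 AM–9:44 PM = 11 h 45 min; less 45 min break → 11 h 0 min
Thu: 5:05 AM–2:22 PM = 9 h 17 min; less 45 min break → 8 h 32 min
Fri: 8:15 AM–6:07 PM = 9 h 52 min; less 75 min break → 8 h 37 min
Sat: 7:01 AM–1:34 PM = 6 h 33 min; less 45 min break → 5 h 48 min
Sun: 9:28 AM–1:39 PM = 4 h 11 min; less 60 min break → 3 h 11 min
Total: 5 h 3 min + 4 h 35 min + 11 h 0 min + 8 h 32 min + 8 h 37 min + 5 h 48 min + 3 h 11 min = 46 h 46 min.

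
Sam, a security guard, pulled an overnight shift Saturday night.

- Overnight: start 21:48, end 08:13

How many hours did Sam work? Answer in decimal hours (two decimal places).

Overnight: 21:48 → midnight = 2 h 12 min; midnight → 08:13 = 8 h 13 min; span 10 h 25 min

10.42 hours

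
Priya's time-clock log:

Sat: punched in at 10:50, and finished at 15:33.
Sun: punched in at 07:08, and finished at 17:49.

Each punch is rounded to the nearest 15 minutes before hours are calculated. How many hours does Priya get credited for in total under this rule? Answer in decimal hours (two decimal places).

Sat: in 10:50→10:45, out 15:33→15:30; 4 h 45 min
Sun: in 07:08→07:15, out 17:49→17:45; 10 h 30 min
Total credited: 15 h 15 min.

15.25 hours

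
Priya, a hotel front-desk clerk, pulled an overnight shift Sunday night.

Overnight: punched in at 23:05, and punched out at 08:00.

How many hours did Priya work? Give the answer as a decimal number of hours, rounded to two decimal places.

8.92 hours

Overnight: 23:05 → midnight = 0 h 55 min; midnight → 08:00 = 8 h 0 min; span 8 h 55 min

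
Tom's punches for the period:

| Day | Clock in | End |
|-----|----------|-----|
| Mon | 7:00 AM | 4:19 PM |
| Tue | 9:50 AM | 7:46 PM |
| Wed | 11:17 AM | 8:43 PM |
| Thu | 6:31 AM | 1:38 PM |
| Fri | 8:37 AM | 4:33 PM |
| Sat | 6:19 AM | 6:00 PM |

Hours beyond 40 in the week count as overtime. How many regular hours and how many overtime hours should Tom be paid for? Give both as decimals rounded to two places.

Regular 40.00 hours, overtime 15.42 hours

Mon: 7:00 AM–4:19 PM = 9 h 19 min
Tue: 9:50 AM–7:46 PM = 9 h 56 min
Wed: 11:17 AM–8:43 PM = 9 h 26 min
Thu: 6:31 AM–1:38 PM = 7 h 7 min
Fri: 8:37 AM–4:33 PM = 7 h 56 min
Sat: 6:19 AM–6:00 PM = 11 h 41 min
Total worked: 55 h 25 min = 55.42 h.
Threshold 40 h → overtime 15 h 25 min, regular 40 h 0 min.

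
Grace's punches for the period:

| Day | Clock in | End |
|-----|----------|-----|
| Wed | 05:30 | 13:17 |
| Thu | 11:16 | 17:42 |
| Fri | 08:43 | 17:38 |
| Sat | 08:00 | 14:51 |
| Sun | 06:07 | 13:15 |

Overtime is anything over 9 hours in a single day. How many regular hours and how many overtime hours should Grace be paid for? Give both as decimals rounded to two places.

Wed: 05:30–13:17 = 7 h 47 min
Thu: 11:16–17:42 = 6 h 26 min
Fri: 08:43–17:38 = 8 h 55 min
Sat: 08:00–14:51 = 6 h 51 min
Sun: 06:07–13:15 = 7 h 8 min
Wed reg 7 h 47 min / OT 0 h 0 min; Thu reg 6 h 26 min / OT 0 h 0 min; Fri reg 8 h 55 min / OT 0 h 0 min; Sat reg 6 h 51 min / OT 0 h 0 min; Sun reg 7 h 8 min / OT 0 h 0 min.
Totals: regular 37 h 7 min, overtime 0 h 0 min.

Regular 37.12 hours, overtime 0.00 hours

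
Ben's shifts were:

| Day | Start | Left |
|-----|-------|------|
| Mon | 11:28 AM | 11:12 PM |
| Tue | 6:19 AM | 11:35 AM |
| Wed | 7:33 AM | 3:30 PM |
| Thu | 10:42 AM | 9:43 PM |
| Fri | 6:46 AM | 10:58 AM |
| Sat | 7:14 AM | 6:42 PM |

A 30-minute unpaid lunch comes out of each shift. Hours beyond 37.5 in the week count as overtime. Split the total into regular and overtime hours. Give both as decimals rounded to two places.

Regular 37.50 hours, overtime 11.13 hours

Mon: 11:28 AM–11:12 PM = 11 h 44 min; less 30 min break → 11 h 14 min
Tue: 6:19 AM–11:35 AM = 5 h 16 min; less 30 min break → 4 h 46 min
Wed: 7:33 AM–3:30 PM = 7 h 57 min; less 30 min break → 7 h 27 min
Thu: 10:42 AM–9:43 PM = 11 h 1 min; less 30 min break → 10 h 31 min
Fri: 6:46 AM–10:58 AM = 4 h 12 min; less 30 min break → 3 h 42 min
Sat: 7:14 AM–6:42 PM = 11 h 28 min; less 30 min break → 10 h 58 min
Total worked: 48 h 38 min = 48.63 h.
Threshold 37.5 h → overtime 11 h 8 min, regular 37 h 30 min.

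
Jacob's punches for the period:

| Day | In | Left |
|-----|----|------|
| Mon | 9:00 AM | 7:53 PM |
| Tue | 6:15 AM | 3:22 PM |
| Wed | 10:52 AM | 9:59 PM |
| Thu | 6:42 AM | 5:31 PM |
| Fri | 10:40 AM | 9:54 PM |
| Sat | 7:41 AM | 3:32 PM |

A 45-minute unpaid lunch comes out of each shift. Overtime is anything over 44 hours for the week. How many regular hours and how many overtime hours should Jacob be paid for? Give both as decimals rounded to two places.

Regular 44.00 hours, overtime 12.52 hours

Mon: 9:00 AM–7:53 PM = 10 h 53 min; less 45 min break → 10 h 8 min
Tue: 6:15 AM–3:22 PM = 9 h 7 min; less 45 min break → 8 h 22 min
Wed: 10:52 AM–9:59 PM = 11 h 7 min; less 45 min break → 10 h 22 min
Thu: 6:42 AM–5:31 PM = 10 h 49 min; less 45 min break → 10 h 4 min
Fri: 10:40 AM–9:54 PM = 11 h 14 min; less 45 min break → 10 h 29 min
Sat: 7:41 AM–3:32 PM = 7 h 51 min; less 45 min break → 7 h 6 min
Total worked: 56 h 31 min = 56.52 h.
Threshold 44 h → overtime 12 h 31 min, regular 44 h 0 min.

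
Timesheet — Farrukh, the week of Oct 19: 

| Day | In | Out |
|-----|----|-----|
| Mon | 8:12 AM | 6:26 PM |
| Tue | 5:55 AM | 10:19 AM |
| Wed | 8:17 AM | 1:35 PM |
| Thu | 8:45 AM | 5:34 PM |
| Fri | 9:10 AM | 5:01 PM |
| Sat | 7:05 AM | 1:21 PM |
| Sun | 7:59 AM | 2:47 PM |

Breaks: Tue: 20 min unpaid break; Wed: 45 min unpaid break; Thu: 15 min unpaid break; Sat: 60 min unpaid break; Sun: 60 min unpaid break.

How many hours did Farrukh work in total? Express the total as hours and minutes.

46 h 20 min

Mon: 8:12 AM–6:26 PM = 10 h 14 min
Tue: 5:55 AM–10:19 AM = 4 h 24 min; less 20 min break → 4 h 4 min
Wed: 8:17 AM–1:35 PM = 5 h 18 min; less 45 min break → 4 h 33 min
Thu: 8:45 AM–5:34 PM = 8 h 49 min; less 15 min break → 8 h 34 min
Fri: 9:10 AM–5:01 PM = 7 h 51 min
Sat: 7:05 AM–1:21 PM = 6 h 16 min; less 60 min break → 5 h 16 min
Sun: 7:59 AM–2:47 PM = 6 h 48 min; less 60 min break → 5 h 48 min
Total: 10 h 14 min + 4 h 4 min + 4 h 33 min + 8 h 34 min + 7 h 51 min + 5 h 16 min + 5 h 48 min = 46 h 20 min.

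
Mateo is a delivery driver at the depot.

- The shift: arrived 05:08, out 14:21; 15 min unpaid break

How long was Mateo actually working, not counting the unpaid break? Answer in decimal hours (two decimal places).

8.97 hours

The shift: 05:08–14:21 = 9 h 13 min; less 15 min break → 8 h 58 min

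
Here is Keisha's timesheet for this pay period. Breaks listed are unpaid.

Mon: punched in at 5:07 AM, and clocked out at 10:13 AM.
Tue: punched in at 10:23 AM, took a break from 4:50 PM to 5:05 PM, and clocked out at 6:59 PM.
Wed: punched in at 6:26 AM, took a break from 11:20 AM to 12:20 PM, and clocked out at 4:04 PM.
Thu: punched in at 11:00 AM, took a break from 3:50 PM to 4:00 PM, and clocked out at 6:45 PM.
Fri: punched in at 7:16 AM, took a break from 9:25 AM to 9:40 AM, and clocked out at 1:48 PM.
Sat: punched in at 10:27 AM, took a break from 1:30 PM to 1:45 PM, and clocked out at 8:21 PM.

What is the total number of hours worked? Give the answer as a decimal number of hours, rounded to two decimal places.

Mon: 5:07 AM–10:13 AM = 5 h 6 min
Tue: 10:23 AM–6:59 PM = 8 h 36 min; less 15 min break → 8 h 21 min
Wed: 6:26 AM–4:04 PM = 9 h 38 min; less 60 min break → 8 h 38 min
Thu: 11:00 AM–6:45 PM = 7 h 45 min; less 10 min break → 7 h 35 min
Fri: 7:16 AM–1:48 PM = 6 h 32 min; less 15 min break → 6 h 17 min
Sat: 10:27 AM–8:21 PM = 9 h 54 min; less 15 min break → 9 h 39 min
Total: 5 h 6 min + 8 h 21 min + 8 h 38 min + 7 h 35 min + 6 h 17 min + 9 h 39 min = 45 h 36 min.

45.60 hours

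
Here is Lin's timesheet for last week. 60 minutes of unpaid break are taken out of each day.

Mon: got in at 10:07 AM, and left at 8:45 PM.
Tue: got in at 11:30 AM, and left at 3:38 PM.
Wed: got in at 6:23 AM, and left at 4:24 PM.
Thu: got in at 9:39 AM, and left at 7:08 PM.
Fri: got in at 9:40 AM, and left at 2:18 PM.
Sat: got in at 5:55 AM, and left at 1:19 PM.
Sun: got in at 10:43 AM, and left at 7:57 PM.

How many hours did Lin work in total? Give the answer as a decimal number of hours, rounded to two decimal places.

48.53 hours

Mon: 10:07 AM–8:45 PM = 10 h 38 min; less 60 min break → 9 h 38 min
Tue: 11:30 AM–3:38 PM = 4 h 8 min; less 60 min break → 3 h 8 min
Wed: 6:23 AM–4:24 PM = 10 h 1 min; less 60 min break → 9 h 1 min
Thu: 9:39 AM–7:08 PM = 9 h 29 min; less 60 min break → 8 h 29 min
Fri: 9:40 AM–2:18 PM = 4 h 38 min; less 60 min break → 3 h 38 min
Sat: 5:55 AM–1:19 PM = 7 h 24 min; less 60 min break → 6 h 24 min
Sun: 10:43 AM–7:57 PM = 9 h 14 min; less 60 min break → 8 h 14 min
Total: 9 h 38 min + 3 h 8 min + 9 h 1 min + 8 h 29 min + 3 h 38 min + 6 h 24 min + 8 h 14 min = 48 h 32 min.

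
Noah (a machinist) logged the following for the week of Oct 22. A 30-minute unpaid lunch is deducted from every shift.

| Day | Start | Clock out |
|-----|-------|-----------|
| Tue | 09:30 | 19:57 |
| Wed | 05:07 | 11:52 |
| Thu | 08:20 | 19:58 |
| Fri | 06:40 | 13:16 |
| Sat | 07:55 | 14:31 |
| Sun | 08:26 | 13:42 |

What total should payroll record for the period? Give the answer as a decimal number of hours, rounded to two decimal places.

Tue: 09:30–19:57 = 10 h 27 min; less 30 min break → 9 h 57 min
Wed: 05:07–11:52 = 6 h 45 min; less 30 min break → 6 h 15 min
Thu: 08:20–19:58 = 11 h 38 min; less 30 min break → 11 h 8 min
Fri: 06:40–13:16 = 6 h 36 min; less 30 min break → 6 h 6 min
Sat: 07:55–14:31 = 6 h 36 min; less 30 min break → 6 h 6 min
Sun: 08:26–13:42 = 5 h 16 min; less 30 min break → 4 h 46 min
Total: 9 h 57 min + 6 h 15 min + 11 h 8 min + 6 h 6 min + 6 h 6 min + 4 h 46 min = 44 h 18 min.

44.30 hours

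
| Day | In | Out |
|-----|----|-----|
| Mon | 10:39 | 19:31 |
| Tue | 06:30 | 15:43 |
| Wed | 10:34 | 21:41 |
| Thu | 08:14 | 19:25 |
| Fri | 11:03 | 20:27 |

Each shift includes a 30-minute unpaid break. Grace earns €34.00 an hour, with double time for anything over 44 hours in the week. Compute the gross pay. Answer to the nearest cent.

€1719.27

Mon: 10:39–19:31 = 8 h 52 min; less 30 min break → 8 h 22 min
Tue: 06:30–15:43 = 9 h 13 min; less 30 min break → 8 h 43 min
Wed: 10:34–21:41 = 11 h 7 min; less 30 min break → 10 h 37 min
Thu: 08:14–19:25 = 11 h 11 min; less 30 min break → 10 h 41 min
Fri: 11:03–20:27 = 9 h 24 min; less 30 min break → 8 h 54 min
Total worked: 47 h 17 min = 2837 min.
Regular 44 h 0 min = 2640 min at €34.00/h; overtime 3 h 17 min = 197 min at €68.00/h.
Pay = (2640 × €34.00 + 197 × €68.00) ÷ 60 = €1719.27.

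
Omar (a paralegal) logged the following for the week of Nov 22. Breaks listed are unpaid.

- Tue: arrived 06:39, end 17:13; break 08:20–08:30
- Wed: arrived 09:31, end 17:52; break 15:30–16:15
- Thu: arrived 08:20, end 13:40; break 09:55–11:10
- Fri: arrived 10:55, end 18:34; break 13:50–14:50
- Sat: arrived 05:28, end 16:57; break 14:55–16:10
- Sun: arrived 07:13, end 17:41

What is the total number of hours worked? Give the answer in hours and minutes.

Tue: 06:39–17:13 = 10 h 34 min; less 10 min break → 10 h 24 min
Wed: 09:31–17:52 = 8 h 21 min; less 45 min break → 7 h 36 min
Thu: 08:20–13:40 = 5 h 20 min; less 75 min break → 4 h 5 min
Fri: 10:55–18:34 = 7 h 39 min; less 60 min break → 6 h 39 min
Sat: 05:28–16:57 = 11 h 29 min; less 75 min break → 10 h 14 min
Sun: 07:13–17:41 = 10 h 28 min
Total: 10 h 24 min + 7 h 36 min + 4 h 5 min + 6 h 39 min + 10 h 14 min + 10 h 28 min = 49 h 26 min.

49 h 26 min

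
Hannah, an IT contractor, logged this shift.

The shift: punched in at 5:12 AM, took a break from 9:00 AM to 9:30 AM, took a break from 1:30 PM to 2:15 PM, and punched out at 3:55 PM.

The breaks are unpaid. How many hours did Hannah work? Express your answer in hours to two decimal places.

The shift: 5:12 AM–3:55 PM = 10 h 43 min; less 75 min break → 9 h 28 min

9.47 hours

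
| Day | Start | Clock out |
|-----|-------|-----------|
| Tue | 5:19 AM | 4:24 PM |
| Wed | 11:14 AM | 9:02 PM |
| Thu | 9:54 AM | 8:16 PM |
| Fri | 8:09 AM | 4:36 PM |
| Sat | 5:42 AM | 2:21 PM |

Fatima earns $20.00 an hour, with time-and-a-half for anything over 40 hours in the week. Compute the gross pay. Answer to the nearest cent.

Tue: 5:19 AM–4:24 PM = 11 h 5 min
Wed: 11:14 AM–9:02 PM = 9 h 48 min
Thu: 9:54 AM–8:16 PM = 10 h 22 min
Fri: 8:09 AM–4:36 PM = 8 h 27 min
Sat: 5:42 AM–2:21 PM = 8 h 39 min
Total worked: 48 h 21 min = 2901 min.
Regular 40 h 0 min = 2400 min at $20.00/h; overtime 8 h 21 min = 501 min at $30.00/h.
Pay = (2400 × $20.00 + 501 × $30.00) ÷ 60 = $1050.50.

$1050.50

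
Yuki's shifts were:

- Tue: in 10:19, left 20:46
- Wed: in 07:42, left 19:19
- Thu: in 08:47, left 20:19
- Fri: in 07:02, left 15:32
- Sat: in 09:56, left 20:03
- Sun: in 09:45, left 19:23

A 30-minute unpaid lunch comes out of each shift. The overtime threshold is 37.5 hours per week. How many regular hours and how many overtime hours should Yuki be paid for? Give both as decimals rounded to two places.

Regular 37.50 hours, overtime 21.35 hours

Tue: 10:19–20:46 = 10 h 27 min; less 30 min break → 9 h 57 min
Wed: 07:42–19:19 = 11 h 37 min; less 30 min break → 11 h 7 min
Thu: 08:47–20:19 = 11 h 32 min; less 30 min break → 11 h 2 min
Fri: 07:02–15:32 = 8 h 30 min; less 30 min break → 8 h 0 min
Sat: 09:56–20:03 = 10 h 7 min; less 30 min break → 9 h 37 min
Sun: 09:45–19:23 = 9 h 38 min; less 30 min break → 9 h 8 min
Total worked: 58 h 51 min = 58.85 h.
Threshold 37.5 h → overtime 21 h 21 min, regular 37 h 30 min.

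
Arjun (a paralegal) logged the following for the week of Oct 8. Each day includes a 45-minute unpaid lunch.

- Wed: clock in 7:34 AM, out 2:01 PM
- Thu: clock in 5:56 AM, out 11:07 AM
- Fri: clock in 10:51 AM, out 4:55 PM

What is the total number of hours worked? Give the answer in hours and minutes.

15 h 27 min

Wed: 7:34 AM–2:01 PM = 6 h 27 min; less 45 min break → 5 h 42 min
Thu: 5:56 AM–11:07 AM = 5 h 11 min; less 45 min break → 4 h 26 min
Fri: 10:51 AM–4:55 PM = 6 h 4 min; less 45 min break → 5 h 19 min
Total: 5 h 42 min + 4 h 26 min + 5 h 19 min = 15 h 27 min.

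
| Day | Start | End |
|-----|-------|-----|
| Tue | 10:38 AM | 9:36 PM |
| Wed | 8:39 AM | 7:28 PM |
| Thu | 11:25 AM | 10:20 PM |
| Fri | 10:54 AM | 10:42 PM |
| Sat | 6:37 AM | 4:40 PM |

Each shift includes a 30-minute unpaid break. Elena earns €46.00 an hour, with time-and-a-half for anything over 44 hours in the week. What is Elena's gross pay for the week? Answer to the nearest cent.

Tue: 10:38 AM–9:36 PM = 10 h 58 min; less 30 min break → 10 h 28 min
Wed: 8:39 AM–7:28 PM = 10 h 49 min; less 30 min break → 10 h 19 min
Thu: 11:25 AM–10:20 PM = 10 h 55 min; less 30 min break → 10 h 25 min
Fri: 10:54 AM–10:42 PM = 11 h 48 min; less 30 min break → 11 h 18 min
Sat: 6:37 AM–4:40 PM = 10 h 3 min; less 30 min break → 9 h 33 min
Total worked: 52 h 3 min = 3123 min.
Regular 44 h 0 min = 2640 min at €46.00/h; overtime 8 h 3 min = 483 min at €69.00/h.
Pay = (2640 × €46.00 + 483 × €69.00) ÷ 60 = €2579.45.

€2579.45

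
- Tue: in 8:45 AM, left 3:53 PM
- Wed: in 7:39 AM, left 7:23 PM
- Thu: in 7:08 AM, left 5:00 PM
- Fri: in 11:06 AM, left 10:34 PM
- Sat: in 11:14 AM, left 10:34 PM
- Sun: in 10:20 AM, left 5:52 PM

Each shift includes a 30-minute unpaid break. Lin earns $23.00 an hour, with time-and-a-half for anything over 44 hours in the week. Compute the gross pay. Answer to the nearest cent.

$1428.30

Tue: 8:45 AM–3:53 PM = 7 h 8 min; less 30 min break → 6 h 38 min
Wed: 7:39 AM–7:23 PM = 11 h 44 min; less 30 min break → 11 h 14 min
Thu: 7:08 AM–5:00 PM = 9 h 52 min; less 30 min break → 9 h 22 min
Fri: 11:06 AM–10:34 PM = 11 h 28 min; less 30 min break → 10 h 58 min
Sat: 11:14 AM–10:34 PM = 11 h 20 min; less 30 min break → 10 h 50 min
Sun: 10:20 AM–5:52 PM = 7 h 32 min; less 30 min break → 7 h 2 min
Total worked: 56 h 4 min = 3364 min.
Regular 44 h 0 min = 2640 min at $23.00/h; overtime 12 h 4 min = 724 min at $34.50/h.
Pay = (2640 × $23.00 + 724 × $34.50) ÷ 60 = $1428.30.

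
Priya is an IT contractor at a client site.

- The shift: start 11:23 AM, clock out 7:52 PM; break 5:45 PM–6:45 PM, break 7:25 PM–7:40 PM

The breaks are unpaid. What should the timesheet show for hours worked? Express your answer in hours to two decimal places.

The shift: 11:23 AM–7:52 PM = 8 h 29 min; less 75 min break → 7 h 14 min

7.23 hours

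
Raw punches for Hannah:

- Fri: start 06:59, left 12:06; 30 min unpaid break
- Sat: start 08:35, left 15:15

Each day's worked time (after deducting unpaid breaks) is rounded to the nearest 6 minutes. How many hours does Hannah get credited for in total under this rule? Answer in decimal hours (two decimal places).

Fri: 06:59–12:06 = 5 h 7 min − 30 min = 4 h 37 min → rounds to 4 h 36 min
Sat: 08:35–15:15 = 6 h 40 min → rounds to 6 h 42 min
Total credited: 11 h 18 min.

11.30 hours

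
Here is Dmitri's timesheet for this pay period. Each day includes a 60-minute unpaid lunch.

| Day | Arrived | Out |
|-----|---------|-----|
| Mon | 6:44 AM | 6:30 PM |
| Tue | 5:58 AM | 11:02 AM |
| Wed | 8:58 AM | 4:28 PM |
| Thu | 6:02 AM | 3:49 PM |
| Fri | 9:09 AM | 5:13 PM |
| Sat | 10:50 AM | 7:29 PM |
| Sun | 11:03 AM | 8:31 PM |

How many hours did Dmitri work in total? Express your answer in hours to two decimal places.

53.30 hours

Mon: 6:44 AM–6:30 PM = 11 h 46 min; less 60 min break → 10 h 46 min
Tue: 5:58 AM–11:02 AM = 5 h 4 min; less 60 min break → 4 h 4 min
Wed: 8:58 AM–4:28 PM = 7 h 30 min; less 60 min break → 6 h 30 min
Thu: 6:02 AM–3:49 PM = 9 h 47 min; less 60 min break → 8 h 47 min
Fri: 9:09 AM–5:13 PM = 8 h 4 min; less 60 min break → 7 h 4 min
Sat: 10:50 AM–7:29 PM = 8 h 39 min; less 60 min break → 7 h 39 min
Sun: 11:03 AM–8:31 PM = 9 h 28 min; less 60 min break → 8 h 28 min
Total: 10 h 46 min + 4 h 4 min + 6 h 30 min + 8 h 47 min + 7 h 4 min + 7 h 39 min + 8 h 28 min = 53 h 18 min.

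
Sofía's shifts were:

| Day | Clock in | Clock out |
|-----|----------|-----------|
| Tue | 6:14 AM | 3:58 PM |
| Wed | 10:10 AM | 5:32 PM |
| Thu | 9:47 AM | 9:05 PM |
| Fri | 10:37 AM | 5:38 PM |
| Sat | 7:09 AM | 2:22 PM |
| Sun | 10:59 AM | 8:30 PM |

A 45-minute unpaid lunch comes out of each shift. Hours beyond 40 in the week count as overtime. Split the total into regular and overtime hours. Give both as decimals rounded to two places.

Tue: 6:14 AM–3:58 PM = 9 h 44 min; less 45 min break → 8 h 59 min
Wed: 10:10 AM–5:32 PM = 7 h 22 min; less 45 min break → 6 h 37 min
Thu: 9:47 AM–9:05 PM = 11 h 18 min; less 45 min break → 10 h 33 min
Fri: 10:37 AM–5:38 PM = 7 h 1 min; less 45 min break → 6 h 16 min
Sat: 7:09 AM–2:22 PM = 7 h 13 min; less 45 min break → 6 h 28 min
Sun: 10:59 AM–8:30 PM = 9 h 31 min; less 45 min break → 8 h 46 min
Total worked: 47 h 39 min = 47.65 h.
Threshold 40 h → overtime 7 h 39 min, regular 40 h 0 min.

Regular 40.00 hours, overtime 7.65 hours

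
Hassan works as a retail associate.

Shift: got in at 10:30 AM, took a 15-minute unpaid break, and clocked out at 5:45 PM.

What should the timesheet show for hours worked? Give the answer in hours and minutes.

Shift: 10:30 AM–5:45 PM = 7 h 15 min; less 15 min break → 7 h 0 min

7 h 0 min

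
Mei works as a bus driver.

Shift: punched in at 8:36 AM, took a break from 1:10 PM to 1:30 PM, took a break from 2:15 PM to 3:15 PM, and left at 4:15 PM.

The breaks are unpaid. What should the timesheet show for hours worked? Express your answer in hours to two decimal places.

6.32 hours

Shift: 8:36 AM–4:15 PM = 7 h 39 min; less 80 min break → 6 h 19 min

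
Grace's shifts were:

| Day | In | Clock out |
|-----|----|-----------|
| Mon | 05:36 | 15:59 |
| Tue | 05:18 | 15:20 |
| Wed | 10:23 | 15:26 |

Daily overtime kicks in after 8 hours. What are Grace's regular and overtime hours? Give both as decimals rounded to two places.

Regular 21.05 hours, overtime 4.42 hours

Mon: 05:36–15:59 = 10 h 23 min
Tue: 05:18–15:20 = 10 h 2 min
Wed: 10:23–15:26 = 5 h 3 min
Mon reg 8 h 0 min / OT 2 h 23 min; Tue reg 8 h 0 min / OT 2 h 2 min; Wed reg 5 h 3 min / OT 0 h 0 min.
Totals: regular 21 h 3 min, overtime 4 h 25 min.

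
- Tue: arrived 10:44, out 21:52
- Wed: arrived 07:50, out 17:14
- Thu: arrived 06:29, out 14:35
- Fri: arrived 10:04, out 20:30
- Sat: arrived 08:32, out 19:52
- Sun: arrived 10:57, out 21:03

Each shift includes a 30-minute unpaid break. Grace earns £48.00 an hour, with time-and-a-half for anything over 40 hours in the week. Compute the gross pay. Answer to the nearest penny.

£3180.00

Tue: 10:44–21:52 = 11 h 8 min; less 30 min break → 10 h 38 min
Wed: 07:50–17:14 = 9 h 24 min; less 30 min break → 8 h 54 min
Thu: 06:29–14:35 = 8 h 6 min; less 30 min break → 7 h 36 min
Fri: 10:04–20:30 = 10 h 26 min; less 30 min break → 9 h 56 min
Sat: 08:32–19:52 = 11 h 20 min; less 30 min break → 10 h 50 min
Sun: 10:57–21:03 = 10 h 6 min; less 30 min break → 9 h 36 min
Total worked: 57 h 30 min = 3450 min.
Regular 40 h 0 min = 2400 min at £48.00/h; overtime 17 h 30 min = 1050 min at £72.00/h.
Pay = (2400 × £48.00 + 1050 × £72.00) ÷ 60 = £3180.00.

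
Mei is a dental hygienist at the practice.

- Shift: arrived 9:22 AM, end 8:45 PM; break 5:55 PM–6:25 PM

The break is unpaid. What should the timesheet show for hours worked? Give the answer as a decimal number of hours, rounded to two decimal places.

Shift: 9:22 AM–8:45 PM = 11 h 23 min; less 30 min break → 10 h 53 min

10.88 hours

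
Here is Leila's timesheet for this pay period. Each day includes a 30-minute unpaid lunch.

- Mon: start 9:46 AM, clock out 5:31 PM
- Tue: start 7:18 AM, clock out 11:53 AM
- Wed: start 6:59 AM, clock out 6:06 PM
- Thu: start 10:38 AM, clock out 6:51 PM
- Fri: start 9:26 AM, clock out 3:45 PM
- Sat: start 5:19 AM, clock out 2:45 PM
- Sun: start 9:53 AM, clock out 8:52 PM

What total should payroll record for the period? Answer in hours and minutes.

54 h 54 min

Mon: 9:46 AM–5:31 PM = 7 h 45 min; less 30 min break → 7 h 15 min
Tue: 7:18 AM–11:53 AM = 4 h 35 min; less 30 min break → 4 h 5 min
Wed: 6:59 AM–6:06 PM = 11 h 7 min; less 30 min break → 10 h 37 min
Thu: 10:38 AM–6:51 PM = 8 h 13 min; less 30 min break → 7 h 43 min
Fri: 9:26 AM–3:45 PM = 6 h 19 min; less 30 min break → 5 h 49 min
Sat: 5:19 AM–2:45 PM = 9 h 26 min; less 30 min break → 8 h 56 min
Sun: 9:53 AM–8:52 PM = 10 h 59 min; less 30 min break → 10 h 29 min
Total: 7 h 15 min + 4 h 5 min + 10 h 37 min + 7 h 43 min + 5 h 49 min + 8 h 56 min + 10 h 29 min = 54 h 54 min.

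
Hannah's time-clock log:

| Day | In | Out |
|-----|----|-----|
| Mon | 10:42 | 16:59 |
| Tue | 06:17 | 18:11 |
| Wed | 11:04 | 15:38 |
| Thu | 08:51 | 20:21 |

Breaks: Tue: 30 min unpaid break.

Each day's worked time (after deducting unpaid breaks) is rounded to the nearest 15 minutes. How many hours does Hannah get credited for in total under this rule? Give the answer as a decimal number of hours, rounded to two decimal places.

Mon: 10:42–16:59 = 6 h 17 min → rounds to 6 h 15 min
Tue: 06:17–18:11 = 11 h 54 min − 30 min = 11 h 24 min → rounds to 11 h 30 min
Wed: 11:04–15:38 = 4 h 34 min → rounds to 4 h 30 min
Thu: 08:51–20:21 = 11 h 30 min → rounds to 11 h 30 min
Total credited: 33 h 45 min.

33.75 hours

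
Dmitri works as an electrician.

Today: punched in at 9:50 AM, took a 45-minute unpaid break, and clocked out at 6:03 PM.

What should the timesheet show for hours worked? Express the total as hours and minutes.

Today: 9:50 AM–6:03 PM = 8 h 13 min; less 45 min break → 7 h 28 min

7 h 28 min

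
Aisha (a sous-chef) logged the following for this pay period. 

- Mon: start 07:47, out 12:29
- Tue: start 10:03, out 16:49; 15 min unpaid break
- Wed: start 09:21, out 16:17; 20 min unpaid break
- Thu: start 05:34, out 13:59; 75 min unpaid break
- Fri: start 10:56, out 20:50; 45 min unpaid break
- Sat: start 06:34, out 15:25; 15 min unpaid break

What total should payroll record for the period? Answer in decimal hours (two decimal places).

Mon: 07:47–12:29 = 4 h 42 min
Tue: 10:03–16:49 = 6 h 46 min; less 15 min break → 6 h 31 min
Wed: 09:21–16:17 = 6 h 56 min; less 20 min break → 6 h 36 min
Thu: 05:34–13:59 = 8 h 25 min; less 75 min break → 7 h 10 min
Fri: 10:56–20:50 = 9 h 54 min; less 45 min break → 9 h 9 min
Sat: 06:34–15:25 = 8 h 51 min; less 15 min break → 8 h 36 min
Total: 4 h 42 min + 6 h 31 min + 6 h 36 min + 7 h 10 min + 9 h 9 min + 8 h 36 min = 42 h 44 min.

42.73 hours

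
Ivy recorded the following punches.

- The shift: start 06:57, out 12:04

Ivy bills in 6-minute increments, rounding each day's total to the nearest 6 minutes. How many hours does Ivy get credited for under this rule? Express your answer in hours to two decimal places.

5.10 hours

The shift: 06:57–12:04 = 5 h 7 min → rounds to 5 h 6 min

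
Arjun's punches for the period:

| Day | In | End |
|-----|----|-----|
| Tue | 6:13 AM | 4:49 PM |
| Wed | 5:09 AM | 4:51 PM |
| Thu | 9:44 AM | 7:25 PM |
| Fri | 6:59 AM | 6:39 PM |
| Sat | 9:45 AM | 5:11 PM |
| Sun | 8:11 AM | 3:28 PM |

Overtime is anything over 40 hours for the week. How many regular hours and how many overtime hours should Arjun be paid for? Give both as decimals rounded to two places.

Tue: 6:13 AM–4:49 PM = 10 h 36 min
Wed: 5:09 AM–4:51 PM = 11 h 42 min
Thu: 9:44 AM–7:25 PM = 9 h 41 min
Fri: 6:59 AM–6:39 PM = 11 h 40 min
Sat: 9:45 AM–5:11 PM = 7 h 26 min
Sun: 8:11 AM–3:28 PM = 7 h 17 min
Total worked: 58 h 22 min = 58.37 h.
Threshold 40 h → overtime 18 h 22 min, regular 40 h 0 min.

Regular 40.00 hours, overtime 18.37 hours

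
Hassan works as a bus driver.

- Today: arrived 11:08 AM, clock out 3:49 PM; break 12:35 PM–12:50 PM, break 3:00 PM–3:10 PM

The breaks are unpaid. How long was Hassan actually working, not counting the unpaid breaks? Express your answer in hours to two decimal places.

4.27 hours

Today: 11:08 AM–3:49 PM = 4 h 41 min; less 25 min break → 4 h 16 min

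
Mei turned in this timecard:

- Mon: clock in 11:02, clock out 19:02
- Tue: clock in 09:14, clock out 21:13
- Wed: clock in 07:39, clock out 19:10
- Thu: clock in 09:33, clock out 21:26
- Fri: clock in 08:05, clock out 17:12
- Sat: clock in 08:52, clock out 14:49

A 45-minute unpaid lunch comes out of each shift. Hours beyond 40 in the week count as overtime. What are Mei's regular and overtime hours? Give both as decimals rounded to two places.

Mon: 11:02–19:02 = 8 h 0 min; less 45 min break → 7 h 15 min
Tue: 09:14–21:13 = 11 h 59 min; less 45 min break → 11 h 14 min
Wed: 07:39–19:10 = 11 h 31 min; less 45 min break → 10 h 46 min
Thu: 09:33–21:26 = 11 h 53 min; less 45 min break → 11 h 8 min
Fri: 08:05–17:12 = 9 h 7 min; less 45 min break → 8 h 22 min
Sat: 08:52–14:49 = 5 h 57 min; less 45 min break → 5 h 12 min
Total worked: 53 h 57 min = 53.95 h.
Threshold 40 h → overtime 13 h 57 min, regular 40 h 0 min.

Regular 40.00 hours, overtime 13.95 hours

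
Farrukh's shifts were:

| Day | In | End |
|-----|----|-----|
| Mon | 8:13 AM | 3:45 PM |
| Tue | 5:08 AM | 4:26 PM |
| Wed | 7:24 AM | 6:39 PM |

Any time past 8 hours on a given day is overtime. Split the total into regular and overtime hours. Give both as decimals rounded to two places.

Mon: 8:13 AM–3:45 PM = 7 h 32 min
Tue: 5:08 AM–4:26 PM = 11 h 18 min
Wed: 7:24 AM–6:39 PM = 11 h 15 min
Mon reg 7 h 32 min / OT 0 h 0 min; Tue reg 8 h 0 min / OT 3 h 18 min; Wed reg 8 h 0 min / OT 3 h 15 min.
Totals: regular 23 h 32 min, overtime 6 h 33 min.

Regular 23.53 hours, overtime 6.55 hours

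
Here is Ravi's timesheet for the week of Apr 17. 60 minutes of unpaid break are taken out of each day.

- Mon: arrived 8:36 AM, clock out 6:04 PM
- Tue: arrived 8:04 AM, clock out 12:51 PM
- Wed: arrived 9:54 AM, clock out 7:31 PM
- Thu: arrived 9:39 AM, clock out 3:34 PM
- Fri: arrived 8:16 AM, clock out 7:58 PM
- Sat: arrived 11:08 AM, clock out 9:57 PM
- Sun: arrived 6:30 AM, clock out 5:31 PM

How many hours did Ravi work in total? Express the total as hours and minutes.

Mon: 8:36 AM–6:04 PM = 9 h 28 min; less 60 min break → 8 h 28 min
Tue: 8:04 AM–12:51 PM = 4 h 47 min; less 60 min break → 3 h 47 min
Wed: 9:54 AM–7:31 PM = 9 h 37 min; less 60 min break → 8 h 37 min
Thu: 9:39 AM–3:34 PM = 5 h 55 min; less 60 min break → 4 h 55 min
Fri: 8:16 AM–7:58 PM = 11 h 42 min; less 60 min break → 10 h 42 min
Sat: 11:08 AM–9:57 PM = 10 h 49 min; less 60 min break → 9 h 49 min
Sun: 6:30 AM–5:31 PM = 11 h 1 min; less 60 min break → 10 h 1 min
Total: 8 h 28 min + 3 h 47 min + 8 h 37 min + 4 h 55 min + 10 h 42 min + 9 h 49 min + 10 h 1 min = 56 h 19 min.

56 h 19 min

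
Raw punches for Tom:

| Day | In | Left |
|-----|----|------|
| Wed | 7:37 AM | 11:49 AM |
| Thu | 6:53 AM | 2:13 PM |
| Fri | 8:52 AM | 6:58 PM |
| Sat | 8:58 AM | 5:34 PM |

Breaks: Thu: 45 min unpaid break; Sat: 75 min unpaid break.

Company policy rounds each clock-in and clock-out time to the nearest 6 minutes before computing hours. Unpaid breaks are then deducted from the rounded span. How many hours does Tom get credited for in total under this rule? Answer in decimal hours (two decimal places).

28.20 hours

Wed: in 7:37 AM→7:36 AM, out 11:49 AM→11:48 AM; 4 h 12 min
Thu: in 6:53 AM→6:54 AM, out 2:13 PM→2:12 PM; 7 h 18 min − 45 min = 6 h 33 min
Fri: in 8:52 AM→8:54 AM, out 6:58 PM→7:00 PM; 10 h 6 min
Sat: in 8:58 AM→9:00 AM, out 5:34 PM→5:36 PM; 8 h 36 min − 75 min = 7 h 21 min
Total credited: 28 h 12 min.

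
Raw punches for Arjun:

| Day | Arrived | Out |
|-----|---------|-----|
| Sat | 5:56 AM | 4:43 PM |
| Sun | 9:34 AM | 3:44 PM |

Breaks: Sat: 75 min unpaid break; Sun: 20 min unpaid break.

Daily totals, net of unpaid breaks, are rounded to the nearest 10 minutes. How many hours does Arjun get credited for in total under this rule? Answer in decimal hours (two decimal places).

Sat: 5:56 AM–4:43 PM = 10 h 47 min − 75 min = 9 h 32 min → rounds to 9 h 30 min
Sun: 9:34 AM–3:44 PM = 6 h 10 min − 20 min = 5 h 50 min → rounds to 5 h 50 min
Total credited: 15 h 20 min.

15.33 hours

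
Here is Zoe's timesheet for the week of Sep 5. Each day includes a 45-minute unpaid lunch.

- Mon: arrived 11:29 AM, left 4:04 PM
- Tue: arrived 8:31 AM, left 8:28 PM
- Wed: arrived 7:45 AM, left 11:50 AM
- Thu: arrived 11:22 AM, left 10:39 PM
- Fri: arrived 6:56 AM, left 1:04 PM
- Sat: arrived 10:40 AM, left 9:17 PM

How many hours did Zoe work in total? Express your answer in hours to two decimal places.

Mon: 11:29 AM–4:04 PM = 4 h 35 min; less 45 min break → 3 h 50 min
Tue: 8:31 AM–8:28 PM = 11 h 57 min; less 45 min break → 11 h 12 min
Wed: 7:45 AM–11:50 AM = 4 h 5 min; less 45 min break → 3 h 20 min
Thu: 11:22 AM–10:39 PM = 11 h 17 min; less 45 min break → 10 h 32 min
Fri: 6:56 AM–1:04 PM = 6 h 8 min; less 45 min break → 5 h 23 min
Sat: 10:40 AM–9:17 PM = 10 h 37 min; less 45 min break → 9 h 52 min
Total: 3 h 50 min + 11 h 12 min + 3 h 20 min + 10 h 32 min + 5 h 23 min + 9 h 52 min = 44 h 9 min.

44.15 hours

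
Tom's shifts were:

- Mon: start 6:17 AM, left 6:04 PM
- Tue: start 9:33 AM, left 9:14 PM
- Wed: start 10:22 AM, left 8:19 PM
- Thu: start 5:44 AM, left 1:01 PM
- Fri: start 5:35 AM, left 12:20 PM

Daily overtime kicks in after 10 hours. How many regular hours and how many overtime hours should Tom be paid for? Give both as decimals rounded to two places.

Regular 43.98 hours, overtime 3.47 hours

Mon: 6:17 AM–6:04 PM = 11 h 47 min
Tue: 9:33 AM–9:14 PM = 11 h 41 min
Wed: 10:22 AM–8:19 PM = 9 h 57 min
Thu: 5:44 AM–1:01 PM = 7 h 17 min
Fri: 5:35 AM–12:20 PM = 6 h 45 min
Mon reg 10 h 0 min / OT 1 h 47 min; Tue reg 10 h 0 min / OT 1 h 41 min; Wed reg 9 h 57 min / OT 0 h 0 min; Thu reg 7 h 17 min / OT 0 h 0 min; Fri reg 6 h 45 min / OT 0 h 0 min.
Totals: regular 43 h 59 min, overtime 3 h 28 min.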